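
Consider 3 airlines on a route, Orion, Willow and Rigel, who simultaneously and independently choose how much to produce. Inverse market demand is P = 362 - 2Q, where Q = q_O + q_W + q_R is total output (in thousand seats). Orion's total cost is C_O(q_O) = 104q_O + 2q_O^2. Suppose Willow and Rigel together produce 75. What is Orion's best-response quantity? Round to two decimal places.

13.50

With rivals' combined output fixed at 75, Orion's profit is π_O = (362 - 2·75 - 2q_O)q_O - (104q_O + 2q_O²) = (212 - 2q_O)q_O - (104q_O + 2q_O²).
∂π_O/∂q_O = 108 - 8q_O = 0, so q_O = 27/2.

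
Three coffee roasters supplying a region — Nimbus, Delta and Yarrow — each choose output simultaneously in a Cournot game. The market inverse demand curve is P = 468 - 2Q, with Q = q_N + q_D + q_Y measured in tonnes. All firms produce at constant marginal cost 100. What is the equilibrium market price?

192

Each firm earns π_i = (468 - 2Q)q_i - 100q_i.
First-order condition (treating rivals' output as given): 368 - 4q_i - 2·Σ_{j≠i} q_j = 0.
By symmetry each firm produces the same amount; substituting Σ_{j≠i} q_j = 2q_i yields q_i = 368/8 = 46.
Total output Q = 138, so price P = 468 - 2·138 = 192.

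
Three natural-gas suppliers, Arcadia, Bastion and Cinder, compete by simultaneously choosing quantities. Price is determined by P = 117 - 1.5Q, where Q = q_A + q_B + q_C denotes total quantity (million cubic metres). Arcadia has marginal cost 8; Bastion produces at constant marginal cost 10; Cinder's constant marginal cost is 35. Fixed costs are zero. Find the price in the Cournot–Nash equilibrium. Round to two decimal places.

42.50

Arcadia's profit: π_A = (117 - 1.5Q)q_A - (8q_A). Setting ∂π_A/∂q_A = 0: 109 - 3q_A - (3/2)(q_B + q_C) = 0.
Bastion's first-order condition: 107 - 3q_B - (3/2)(q_A + q_C) = 0.
Cinder's first-order condition: 82 - 3q_C - (3/2)(q_A + q_B) = 0.
Adding the 3 first-order conditions: 298 − 6Q = 0, so Q = 149/3.
Back-substituting: q_A = (109 − 149/2)/(3/2) = 23, q_B = (107 − 149/2)/(3/2) = 65/3, q_C = (82 − 149/2)/(3/2) = 5.
Total output Q = 149/3, so price P = 117 - (3/2)·(149/3) = 85/2.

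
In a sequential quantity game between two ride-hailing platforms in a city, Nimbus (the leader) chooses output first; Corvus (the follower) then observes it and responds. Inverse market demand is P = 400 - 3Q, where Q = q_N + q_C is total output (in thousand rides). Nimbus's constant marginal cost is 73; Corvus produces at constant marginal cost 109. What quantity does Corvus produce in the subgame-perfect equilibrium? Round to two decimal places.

18.25

The follower Corvus best-responds to any q_N: π_C = (400 - 3Q)q_C - 109q_C.
Setting the follower's marginal profit to zero, 291 - 3q_N - 6q_C = 0, i.e. q_C = (291 - 3q_N)/6.
The leader anticipates this reaction. Substituting into P = 400 - 3Q gives P = 509/2 - (3/2)q_N, so π_N = (509/2 - (3/2)q_N)q_N - 73q_N.
Maximising: ∂π_N/∂q_N = 363/2 - 3q_N = 0, giving q_N = 121/2.
Then q_C = (291 - 3·(121/2))/6 = 73/4.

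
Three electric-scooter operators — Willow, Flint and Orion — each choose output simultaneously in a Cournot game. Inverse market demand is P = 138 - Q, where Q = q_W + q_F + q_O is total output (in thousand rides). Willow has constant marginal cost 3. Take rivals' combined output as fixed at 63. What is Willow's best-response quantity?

With rivals' combined output fixed at 63, Willow's profit is π_W = (138 - 63 - q_W)q_W - (3q_W) = (75 - q_W)q_W - (3q_W).
∂π_W/∂q_W = 72 - 2q_W = 0, so q_W = 36.

36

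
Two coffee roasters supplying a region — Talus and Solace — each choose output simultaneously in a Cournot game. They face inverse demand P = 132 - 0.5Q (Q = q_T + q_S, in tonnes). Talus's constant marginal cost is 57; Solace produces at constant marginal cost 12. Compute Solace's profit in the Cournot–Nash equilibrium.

6050

Talus's profit: π_T = (132 - 0.5Q)q_T - (57q_T). Setting ∂π_T/∂q_T = 0: 75 - q_T - (1/2)(q_S) = 0.
Solace's profit: π_S = (132 - 0.5Q)q_S - (12q_S). Setting ∂π_S/∂q_S = 0: 120 - q_S - (1/2)(q_T) = 0.
Rearranging gives the reaction functions q_T = (75 - (1/2)q_S) and q_S = (120 - (1/2)q_T).
Solving the pair: q_T = 20, q_S = 110.
Price P = 132 - (1/2)·130 = 67.
Solace's profit: (67 - 12)·110 = 6050.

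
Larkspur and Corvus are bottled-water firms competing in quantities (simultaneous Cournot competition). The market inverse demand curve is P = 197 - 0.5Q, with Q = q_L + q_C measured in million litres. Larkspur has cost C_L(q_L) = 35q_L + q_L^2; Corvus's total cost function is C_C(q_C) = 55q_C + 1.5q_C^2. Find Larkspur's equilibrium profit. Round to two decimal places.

3617.16

Larkspur's profit: π_L = (197 - 0.5Q)q_L - (35q_L + q_L²). Setting ∂π_L/∂q_L = 0: 162 - 3q_L - (1/2)(q_C) = 0.
Corvus's profit: π_C = (197 - 0.5Q)q_C - (55q_C + (3/2)q_C²). Setting ∂π_C/∂q_C = 0: 142 - 4q_C - (1/2)(q_L) = 0.
Best responses: q_L = (162 - (1/2)q_C)/3, q_C = (142 - (1/2)q_L)/4.
Substituting one into the other gives q_L = 49.1064 and q_C = 1380/47.
Price P = 197 - (1/2)·78.4681 = 157.7660.
Larkspur's profit: 157.7660·49.1064 - 35·49.1064 - 49.1064² = 3617.1553.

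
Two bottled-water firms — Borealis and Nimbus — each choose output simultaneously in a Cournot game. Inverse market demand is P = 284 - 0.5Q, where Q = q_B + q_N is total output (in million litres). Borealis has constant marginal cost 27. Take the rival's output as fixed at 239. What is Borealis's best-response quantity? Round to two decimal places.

137.50

With the rival's output fixed at 239, Borealis's profit is π_B = (284 - (1/2)·239 - (1/2)q_B)q_B - (27q_B) = (329/2 - (1/2)q_B)q_B - (27q_B).
∂π_B/∂q_B = 275/2 - q_B = 0, so q_B = 275/2.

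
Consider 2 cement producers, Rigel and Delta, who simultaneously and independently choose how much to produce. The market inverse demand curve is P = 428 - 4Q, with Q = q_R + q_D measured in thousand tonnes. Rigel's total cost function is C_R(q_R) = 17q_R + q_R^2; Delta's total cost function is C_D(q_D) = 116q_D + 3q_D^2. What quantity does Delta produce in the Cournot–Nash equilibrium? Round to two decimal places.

11.90

Rigel's profit: π_R = (428 - 4Q)q_R - (17q_R + q_R²). Setting ∂π_R/∂q_R = 0: 411 - 10q_R - 4(q_D) = 0.
Delta's first-order condition: 312 - 14q_D - 4(q_R) = 0.
Best responses: q_R = (411 - 4q_D)/10, q_D = (312 - 4q_R)/14.
Substituting one into the other gives q_R = 36.3387 and q_D = 369/31.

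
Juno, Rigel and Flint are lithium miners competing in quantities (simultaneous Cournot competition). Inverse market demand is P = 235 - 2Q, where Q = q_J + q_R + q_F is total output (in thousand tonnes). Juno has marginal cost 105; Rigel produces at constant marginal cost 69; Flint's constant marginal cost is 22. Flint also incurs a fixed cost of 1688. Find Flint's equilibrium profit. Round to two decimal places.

1988.53

Juno's profit: π_J = (235 - 2Q)q_J - (105q_J). Setting ∂π_J/∂q_J = 0: 130 - 4q_J - 2(q_R + q_F) = 0.
Rigel's profit: π_R = (235 - 2Q)q_R - (69q_R). Setting ∂π_R/∂q_R = 0: 166 - 4q_R - 2(q_J + q_F) = 0.
Flint's first-order condition: 213 - 4q_F - 2(q_J + q_R) = 0.
Summing all 3 equations gives 509 − 8Q = 0, hence Q = 509/8.
Back-substituting: q_J = (130 − 509/4)/2 = 11/8, q_R = (166 − 509/4)/2 = 155/8, q_F = (213 − 509/4)/2 = 343/8.
Price P = 235 - 2·(509/8) = 431/4.
Flint's profit: (431/4 - 22)·(343/8) - 1688 = 1988.5313.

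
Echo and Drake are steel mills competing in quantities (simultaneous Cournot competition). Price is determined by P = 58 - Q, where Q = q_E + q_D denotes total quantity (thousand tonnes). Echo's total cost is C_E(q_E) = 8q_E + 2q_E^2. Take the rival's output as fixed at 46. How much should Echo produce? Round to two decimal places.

0.67

With the rival's output fixed at 46, Echo's profit is π_E = (58 - 46 - q_E)q_E - (8q_E + 2q_E²) = (12 - q_E)q_E - (8q_E + 2q_E²).
∂π_E/∂q_E = 4 - 6q_E = 0, so q_E = 2/3.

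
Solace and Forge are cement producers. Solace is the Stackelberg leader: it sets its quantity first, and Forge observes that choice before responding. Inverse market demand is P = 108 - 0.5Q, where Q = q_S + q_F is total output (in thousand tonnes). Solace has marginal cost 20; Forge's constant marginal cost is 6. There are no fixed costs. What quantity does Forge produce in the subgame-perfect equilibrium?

The follower Forge best-responds to any q_S: π_F = (108 - 0.5Q)q_F - 6q_F.
Follower FOC: 102 - (1/2)q_S - q_F = 0, so q_F(q_S) = (102 - (1/2)q_S).
The leader anticipates this reaction. Substituting into P = 108 - 0.5Q gives P = 57 - (1/4)q_S, so π_S = (57 - (1/4)q_S)q_S - 20q_S.
Leader FOC: 37 - (1/2)q_S = 0, so q_S = 74.
Then q_F = (102 - (1/2)·74) = 65.

65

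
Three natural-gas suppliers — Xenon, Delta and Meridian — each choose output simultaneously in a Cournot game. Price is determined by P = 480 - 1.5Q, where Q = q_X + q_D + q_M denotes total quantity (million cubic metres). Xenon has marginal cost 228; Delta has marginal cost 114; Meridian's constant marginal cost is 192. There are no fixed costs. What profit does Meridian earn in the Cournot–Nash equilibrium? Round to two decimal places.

2521.50

Xenon's profit: π_X = (480 - 1.5Q)q_X - (228q_X). Setting ∂π_X/∂q_X = 0: 252 - 3q_X - (3/2)(q_D + q_M) = 0.
Delta's first-order condition: 366 - 3q_D - (3/2)(q_X + q_M) = 0.
Meridian's profit: π_M = (480 - 1.5Q)q_M - (192q_M). Setting ∂π_M/∂q_M = 0: 288 - 3q_M - (3/2)(q_X + q_D) = 0.
Summing all 3 equations gives 906 − 6Q = 0, hence Q = 151.
Back-substituting: q_X = (252 − 453/2)/(3/2) = 17, q_D = (366 − 453/2)/(3/2) = 93, q_M = (288 − 453/2)/(3/2) = 41.
Price P = 480 - (3/2)·151 = 507/2.
Meridian's profit: (507/2 - 192)·41 = 2521.5000.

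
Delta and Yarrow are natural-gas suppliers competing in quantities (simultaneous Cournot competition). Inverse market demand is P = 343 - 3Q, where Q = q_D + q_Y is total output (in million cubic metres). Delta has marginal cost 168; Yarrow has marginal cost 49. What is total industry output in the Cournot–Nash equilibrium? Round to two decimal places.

Delta's profit: π_D = (343 - 3Q)q_D - (168q_D). Setting ∂π_D/∂q_D = 0: 175 - 6q_D - 3(q_Y) = 0.
Yarrow's profit: π_Y = (343 - 3Q)q_Y - (49q_Y). Setting ∂π_Y/∂q_Y = 0: 294 - 6q_Y - 3(q_D) = 0.
Best responses: q_D = (175 - 3q_Y)/6, q_Y = (294 - 3q_D)/6.
Substituting one into the other gives q_D = 56/9 and q_Y = 413/9.
Total output Q = 56/9 + 413/9 = 469/9.

52.11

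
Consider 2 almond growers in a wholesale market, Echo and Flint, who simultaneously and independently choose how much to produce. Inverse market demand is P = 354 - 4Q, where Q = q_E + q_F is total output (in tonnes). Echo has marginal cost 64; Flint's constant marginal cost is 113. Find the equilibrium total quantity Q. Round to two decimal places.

Echo's profit: π_E = (354 - 4Q)q_E - (64q_E). Setting ∂π_E/∂q_E = 0: 290 - 8q_E - 4(q_F) = 0.
Flint's first-order condition: 241 - 8q_F - 4(q_E) = 0.
Best responses: q_E = (290 - 4q_F)/8, q_F = (241 - 4q_E)/8.
Substituting one into the other gives q_E = 113/4 and q_F = 16.
Total output Q = 113/4 + 16 = 177/4.

44.25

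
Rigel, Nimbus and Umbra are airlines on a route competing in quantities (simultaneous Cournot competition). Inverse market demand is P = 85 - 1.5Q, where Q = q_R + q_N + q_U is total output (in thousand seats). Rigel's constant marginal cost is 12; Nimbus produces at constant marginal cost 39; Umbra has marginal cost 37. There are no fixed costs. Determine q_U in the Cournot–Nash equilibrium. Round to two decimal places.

4.17

Rigel's profit: π_R = (85 - 1.5Q)q_R - (12q_R). Setting ∂π_R/∂q_R = 0: 73 - 3q_R - (3/2)(q_N + q_U) = 0.
Nimbus's first-order condition: 46 - 3q_N - (3/2)(q_R + q_U) = 0.
Umbra's first-order condition: 48 - 3q_U - (3/2)(q_R + q_N) = 0.
Adding the 3 first-order conditions: 167 − 6Q = 0, so Q = 167/6.
Back-substituting: q_R = (73 − 167/4)/(3/2) = 125/6, q_N = (46 − 167/4)/(3/2) = 17/6, q_U = (48 − 167/4)/(3/2) = 25/6.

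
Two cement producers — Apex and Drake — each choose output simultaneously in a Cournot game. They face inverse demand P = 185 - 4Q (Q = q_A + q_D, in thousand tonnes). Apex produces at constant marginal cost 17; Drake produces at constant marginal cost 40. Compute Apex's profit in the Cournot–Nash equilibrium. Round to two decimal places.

1013.36

Apex's profit: π_A = (185 - 4Q)q_A - (17q_A). Setting ∂π_A/∂q_A = 0: 168 - 8q_A - 4(q_D) = 0.
Drake's profit: π_D = (185 - 4Q)q_D - (40q_D). Setting ∂π_D/∂q_D = 0: 145 - 8q_D - 4(q_A) = 0.
So q_A = (168 - 4q_D)/8 and q_D = (145 - 4q_A)/8.
Solving the pair: q_A = 191/12, q_D = 61/6.
Price P = 185 - 4·(313/12) = 242/3.
Apex's profit: (242/3 - 17)·(191/12) = 1013.3611.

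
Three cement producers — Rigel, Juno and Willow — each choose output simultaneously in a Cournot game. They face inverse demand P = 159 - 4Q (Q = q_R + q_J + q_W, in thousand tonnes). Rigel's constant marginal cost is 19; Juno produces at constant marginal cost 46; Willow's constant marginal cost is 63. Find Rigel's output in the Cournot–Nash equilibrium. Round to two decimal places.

Rigel's profit: π_R = (159 - 4Q)q_R - (19q_R). Setting ∂π_R/∂q_R = 0: 140 - 8q_R - 4(q_J + q_W) = 0.
Juno's profit: π_J = (159 - 4Q)q_J - (46q_J). Setting ∂π_J/∂q_J = 0: 113 - 8q_J - 4(q_R + q_W) = 0.
Willow's profit: π_W = (159 - 4Q)q_W - (63q_W). Setting ∂π_W/∂q_W = 0: 96 - 8q_W - 4(q_R + q_J) = 0.
Adding the 3 first-order conditions: 349 − 16Q = 0, so Q = 349/16.
Back-substituting: q_R = (140 − 349/4)/4 = 211/16, q_J = (113 − 349/4)/4 = 103/16, q_W = (96 − 349/4)/4 = 35/16.

13.19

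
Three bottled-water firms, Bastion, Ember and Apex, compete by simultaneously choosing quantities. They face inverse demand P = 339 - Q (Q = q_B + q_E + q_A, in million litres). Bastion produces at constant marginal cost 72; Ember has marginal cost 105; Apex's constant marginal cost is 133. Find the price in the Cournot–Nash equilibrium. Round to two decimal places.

162.25

Bastion's profit: π_B = (339 - Q)q_B - (72q_B). Setting ∂π_B/∂q_B = 0: 267 - 2q_B - (q_E + q_A) = 0.
Ember's first-order condition: 234 - 2q_E - (q_B + q_A) = 0.
Apex's profit: π_A = (339 - Q)q_A - (133q_A). Setting ∂π_A/∂q_A = 0: 206 - 2q_A - (q_B + q_E) = 0.
Adding the 3 first-order conditions: 707 − 4Q = 0, so Q = 707/4.
Back-substituting: q_B = (267 − 707/4) = 361/4, q_E = (234 − 707/4) = 229/4, q_A = (206 − 707/4) = 117/4.
Total output Q = 707/4, so price P = 339 - 707/4 = 649/4.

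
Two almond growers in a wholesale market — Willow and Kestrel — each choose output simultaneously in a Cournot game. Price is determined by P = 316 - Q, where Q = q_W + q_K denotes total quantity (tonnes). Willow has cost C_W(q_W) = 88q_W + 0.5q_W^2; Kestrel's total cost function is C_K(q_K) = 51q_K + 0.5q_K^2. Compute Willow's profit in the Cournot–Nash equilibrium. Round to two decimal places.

4114.71

Willow's profit: π_W = (316 - Q)q_W - (88q_W + (1/2)q_W²). Setting ∂π_W/∂q_W = 0: 228 - 3q_W - (q_K) = 0.
Kestrel's profit: π_K = (316 - Q)q_K - (51q_K + (1/2)q_K²). Setting ∂π_K/∂q_K = 0: 265 - 3q_K - (q_W) = 0.
So q_W = (228 - q_K)/3 and q_K = (265 - q_W)/3.
Substituting one into the other gives q_W = 419/8 and q_K = 567/8.
Price P = 316 - 493/4 = 771/4.
Willow's profit: (771/4)·(419/8) - 88·(419/8) - (1/2)(419/8)² = 4114.7109.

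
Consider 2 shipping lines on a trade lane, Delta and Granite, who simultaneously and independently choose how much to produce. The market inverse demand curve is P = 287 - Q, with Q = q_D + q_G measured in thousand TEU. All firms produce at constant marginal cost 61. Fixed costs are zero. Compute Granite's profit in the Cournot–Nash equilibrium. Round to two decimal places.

5675.11

A representative firm's profit is π_i = q_i(287 - Q) - 61q_i.
Setting ∂π_i/∂q_i = 0 with rivals' quantities fixed: 226 - 2q_i - q_j = 0.
With identical firms every q_j equals q_i, so q_j = q_i and 226 = 3q_i, giving q_i = 226/3.
Price P = 287 - 452/3 = 409/3.
Granite's profit: (409/3 - 61)·(226/3) = 5675.1111.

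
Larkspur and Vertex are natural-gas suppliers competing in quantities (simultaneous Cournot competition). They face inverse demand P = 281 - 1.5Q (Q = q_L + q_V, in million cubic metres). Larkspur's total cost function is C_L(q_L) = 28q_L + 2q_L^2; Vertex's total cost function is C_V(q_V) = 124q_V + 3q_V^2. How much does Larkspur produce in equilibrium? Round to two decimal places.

Larkspur's profit: π_L = (281 - 1.5Q)q_L - (28q_L + 2q_L²). Setting ∂π_L/∂q_L = 0: 253 - 7q_L - (3/2)(q_V) = 0.
Vertex's first-order condition: 157 - 9q_V - (3/2)(q_L) = 0.
So q_L = (253 - (3/2)q_V)/7 and q_V = (157 - (3/2)q_L)/9.
Solving the pair: q_L = 33.6049, q_V = 11.8436.

33.60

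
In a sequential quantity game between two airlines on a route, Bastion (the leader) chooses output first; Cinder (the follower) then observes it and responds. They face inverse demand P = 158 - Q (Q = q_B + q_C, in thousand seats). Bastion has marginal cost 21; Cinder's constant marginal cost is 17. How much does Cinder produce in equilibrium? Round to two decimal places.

Solve by backward induction. Given q_B, the follower Cinder maximises π_C = (158 - q_B - q_C)q_C - 17q_C.
Follower FOC: 141 - q_B - 2q_C = 0, so q_C(q_B) = (141 - q_B)/2.
The leader anticipates this reaction. Substituting into P = 158 - Q gives P = 175/2 - (1/2)q_B, so π_B = (175/2 - (1/2)q_B)q_B - 21q_B.
Maximising: ∂π_B/∂q_B = 133/2 - q_B = 0, giving q_B = 133/2.
Then q_C = (141 - 133/2)/2 = 149/4.

37.25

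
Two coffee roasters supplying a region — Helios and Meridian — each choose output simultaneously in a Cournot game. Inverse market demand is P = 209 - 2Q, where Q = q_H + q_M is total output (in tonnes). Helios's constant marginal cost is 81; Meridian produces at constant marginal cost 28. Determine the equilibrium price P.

106

Helios's profit: π_H = (209 - 2Q)q_H - (81q_H). Setting ∂π_H/∂q_H = 0: 128 - 4q_H - 2(q_M) = 0.
Meridian's profit: π_M = (209 - 2Q)q_M - (28q_M). Setting ∂π_M/∂q_M = 0: 181 - 4q_M - 2(q_H) = 0.
Best responses: q_H = (128 - 2q_M)/4, q_M = (181 - 2q_H)/4.
Substituting one into the other gives q_H = 25/2 and q_M = 39.
Total output Q = 103/2, so price P = 209 - 2·(103/2) = 106.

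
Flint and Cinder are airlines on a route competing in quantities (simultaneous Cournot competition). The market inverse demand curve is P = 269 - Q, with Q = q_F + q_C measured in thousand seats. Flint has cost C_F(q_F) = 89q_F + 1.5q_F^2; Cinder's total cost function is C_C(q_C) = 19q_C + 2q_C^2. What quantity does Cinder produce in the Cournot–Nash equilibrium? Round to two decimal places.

Flint's profit: π_F = (269 - Q)q_F - (89q_F + (3/2)q_F²). Setting ∂π_F/∂q_F = 0: 180 - 5q_F - (q_C) = 0.
Cinder's first-order condition: 250 - 6q_C - (q_F) = 0.
Rearranging gives the reaction functions q_F = (180 - q_C)/5 and q_C = (250 - q_F)/6.
Solving the pair: q_F = 830/29, q_C = 1070/29.

36.90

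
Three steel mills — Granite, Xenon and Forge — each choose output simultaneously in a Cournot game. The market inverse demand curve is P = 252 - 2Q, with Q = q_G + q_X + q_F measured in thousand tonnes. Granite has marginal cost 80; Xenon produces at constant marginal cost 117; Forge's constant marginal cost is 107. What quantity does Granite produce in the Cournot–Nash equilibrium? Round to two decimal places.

Granite's profit: π_G = (252 - 2Q)q_G - (80q_G). Setting ∂π_G/∂q_G = 0: 172 - 4q_G - 2(q_X + q_F) = 0.
Xenon's profit: π_X = (252 - 2Q)q_X - (117q_X). Setting ∂π_X/∂q_X = 0: 135 - 4q_X - 2(q_G + q_F) = 0.
Forge's first-order condition: 145 - 4q_F - 2(q_G + q_X) = 0.
Summing all 3 equations gives 452 − 8Q = 0, hence Q = 113/2.
Back-substituting: q_G = (172 − 113)/2 = 59/2, q_X = (135 − 113)/2 = 11, q_F = (145 − 113)/2 = 16.

29.50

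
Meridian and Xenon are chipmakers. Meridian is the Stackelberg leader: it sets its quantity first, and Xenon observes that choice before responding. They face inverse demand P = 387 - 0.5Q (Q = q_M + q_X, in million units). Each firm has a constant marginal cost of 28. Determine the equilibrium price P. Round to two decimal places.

117.75

The follower Xenon best-responds to any q_M: π_X = (387 - 0.5Q)q_X - 28q_X.
Follower FOC: 359 - (1/2)q_M - q_X = 0, so q_X(q_M) = (359 - (1/2)q_M).
The leader anticipates this reaction. Substituting into P = 387 - 0.5Q gives P = 415/2 - (1/4)q_M, so π_M = (415/2 - (1/4)q_M)q_M - 28q_M.
Maximising: ∂π_M/∂q_M = 359/2 - (1/2)q_M = 0, giving q_M = 359.
Then q_X = (359 - (1/2)·359) = 359/2.
Total output Q = 1077/2, so price P = 387 - (1/2)·(1077/2) = 471/4.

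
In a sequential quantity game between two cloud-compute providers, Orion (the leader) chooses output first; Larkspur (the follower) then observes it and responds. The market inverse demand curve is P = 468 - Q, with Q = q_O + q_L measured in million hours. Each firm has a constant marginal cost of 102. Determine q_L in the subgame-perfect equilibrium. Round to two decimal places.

The follower Larkspur best-responds to any q_O: π_L = (468 - Q)q_L - 102q_L.
Setting the follower's marginal profit to zero, 366 - q_O - 2q_L = 0, i.e. q_L = (366 - q_O)/2.
The leader anticipates this reaction. Substituting into P = 468 - Q gives P = 285 - (1/2)q_O, so π_O = (285 - (1/2)q_O)q_O - 102q_O.
Leader FOC: 183 - q_O = 0, so q_O = 183.
Then q_L = (366 - 183)/2 = 183/2.

91.50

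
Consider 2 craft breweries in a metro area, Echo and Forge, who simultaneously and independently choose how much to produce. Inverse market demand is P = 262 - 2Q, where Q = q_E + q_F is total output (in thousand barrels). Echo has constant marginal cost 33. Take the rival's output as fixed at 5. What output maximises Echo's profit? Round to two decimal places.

With the rival's output fixed at 5, Echo's profit is π_E = (262 - 2·5 - 2q_E)q_E - (33q_E) = (252 - 2q_E)q_E - (33q_E).
∂π_E/∂q_E = 219 - 4q_E = 0, so q_E = 219/4.

54.75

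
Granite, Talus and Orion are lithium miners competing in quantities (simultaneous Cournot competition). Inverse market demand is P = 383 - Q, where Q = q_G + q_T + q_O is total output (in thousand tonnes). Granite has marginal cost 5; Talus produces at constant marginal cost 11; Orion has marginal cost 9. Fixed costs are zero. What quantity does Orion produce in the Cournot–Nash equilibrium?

93

Granite's profit: π_G = (383 - Q)q_G - (5q_G). Setting ∂π_G/∂q_G = 0: 378 - 2q_G - (q_T + q_O) = 0.
Talus's profit: π_T = (383 - Q)q_T - (11q_T). Setting ∂π_T/∂q_T = 0: 372 - 2q_T - (q_G + q_O) = 0.
Orion's first-order condition: 374 - 2q_O - (q_G + q_T) = 0.
Adding the 3 conditions: 1124 − 2Q − 2Q = 0, i.e. Q = 281.
Back-substituting: q_G = (378 − 281) = 97, q_T = (372 − 281) = 91, q_O = (374 − 281) = 93.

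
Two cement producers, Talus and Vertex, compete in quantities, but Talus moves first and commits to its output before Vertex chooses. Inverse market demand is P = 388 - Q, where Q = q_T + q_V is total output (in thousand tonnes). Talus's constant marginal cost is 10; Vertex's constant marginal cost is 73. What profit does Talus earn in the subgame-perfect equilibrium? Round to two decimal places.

24310.13

Solve by backward induction. Given q_T, the follower Vertex maximises π_V = (388 - q_T - q_V)q_V - 73q_V.
∂π_V/∂q_V = 315 - q_T - 2q_V = 0 gives the reaction function q_V = (315 - q_T)/2.
Talus substitutes q_V(q_T) into its own profit: π_T = q_T(388 - q_T - (315 - q_T)/2) - 10q_T = (461/2 - (1/2)q_T)q_T - 10q_T.
The leader's first-order condition 441/2 - q_T = 0 yields q_T = 441/2.
Then q_V = (315 - 441/2)/2 = 189/4.
Price P = 388 - 1071/4 = 481/4.
Talus's profit: (481/4 - 10)·(441/2) = 24310.1250.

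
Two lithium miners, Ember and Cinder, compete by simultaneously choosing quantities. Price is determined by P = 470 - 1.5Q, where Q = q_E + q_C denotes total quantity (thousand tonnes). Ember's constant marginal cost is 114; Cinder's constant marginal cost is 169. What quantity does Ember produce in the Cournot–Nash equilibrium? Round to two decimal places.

91.33

Ember's profit: π_E = (470 - 1.5Q)q_E - (114q_E). Setting ∂π_E/∂q_E = 0: 356 - 3q_E - (3/2)(q_C) = 0.
Cinder's first-order condition: 301 - 3q_C - (3/2)(q_E) = 0.
Rearranging gives the reaction functions q_E = (356 - (3/2)q_C)/3 and q_C = (301 - (3/2)q_E)/3.
Solving the pair: q_E = 274/3, q_C = 164/3.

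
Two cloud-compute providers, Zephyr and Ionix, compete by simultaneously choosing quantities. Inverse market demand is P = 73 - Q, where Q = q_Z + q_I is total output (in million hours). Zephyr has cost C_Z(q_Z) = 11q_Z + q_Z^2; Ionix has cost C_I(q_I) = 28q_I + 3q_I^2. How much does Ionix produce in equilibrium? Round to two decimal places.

3.81

Zephyr's profit: π_Z = (73 - Q)q_Z - (11q_Z + q_Z²). Setting ∂π_Z/∂q_Z = 0: 62 - 4q_Z - (q_I) = 0.
Ionix's first-order condition: 45 - 8q_I - (q_Z) = 0.
So q_Z = (62 - q_I)/4 and q_I = (45 - q_Z)/8.
Substituting one into the other gives q_Z = 451/31 and q_I = 118/31.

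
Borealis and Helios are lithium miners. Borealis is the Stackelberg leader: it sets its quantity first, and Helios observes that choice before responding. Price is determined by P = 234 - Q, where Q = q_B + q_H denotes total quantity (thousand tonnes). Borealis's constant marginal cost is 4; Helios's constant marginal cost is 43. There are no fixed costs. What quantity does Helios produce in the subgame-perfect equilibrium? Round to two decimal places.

28.25

Solve by backward induction. Given q_B, the follower Helios maximises π_H = (234 - q_B - q_H)q_H - 43q_H.
Setting the follower's marginal profit to zero, 191 - q_B - 2q_H = 0, i.e. q_H = (191 - q_B)/2.
The leader anticipates this reaction. Substituting into P = 234 - Q gives P = 277/2 - (1/2)q_B, so π_B = (277/2 - (1/2)q_B)q_B - 4q_B.
Leader FOC: 269/2 - q_B = 0, so q_B = 269/2.
Then q_H = (191 - 269/2)/2 = 113/4.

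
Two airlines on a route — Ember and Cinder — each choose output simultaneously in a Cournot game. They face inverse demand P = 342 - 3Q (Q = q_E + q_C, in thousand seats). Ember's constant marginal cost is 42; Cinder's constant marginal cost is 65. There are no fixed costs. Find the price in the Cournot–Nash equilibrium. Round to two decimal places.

149.67

Ember's profit: π_E = (342 - 3Q)q_E - (42q_E). Setting ∂π_E/∂q_E = 0: 300 - 6q_E - 3(q_C) = 0.
Cinder's profit: π_C = (342 - 3Q)q_C - (65q_C). Setting ∂π_C/∂q_C = 0: 277 - 6q_C - 3(q_E) = 0.
So q_E = (300 - 3q_C)/6 and q_C = (277 - 3q_E)/6.
Solving the pair: q_E = 323/9, q_C = 254/9.
Total output Q = 577/9, so price P = 342 - 3·(577/9) = 449/3.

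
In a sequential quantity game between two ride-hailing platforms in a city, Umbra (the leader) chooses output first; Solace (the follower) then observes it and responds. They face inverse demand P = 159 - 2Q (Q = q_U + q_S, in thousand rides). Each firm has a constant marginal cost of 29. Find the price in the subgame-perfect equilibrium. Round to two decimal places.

Solve by backward induction. Given q_U, the follower Solace maximises π_S = (159 - 2q_U - 2q_S)q_S - 29q_S.
∂π_S/∂q_S = 130 - 2q_U - 4q_S = 0 gives the reaction function q_S = (130 - 2q_U)/4.
The leader anticipates this reaction. Substituting into P = 159 - 2Q gives P = 94 - q_U, so π_U = (94 - q_U)q_U - 29q_U.
The leader's first-order condition 65 - 2q_U = 0 yields q_U = 65/2.
Then q_S = (130 - 2·(65/2))/4 = 65/4.
Total output Q = 195/4, so price P = 159 - 2·(195/4) = 123/2.

61.50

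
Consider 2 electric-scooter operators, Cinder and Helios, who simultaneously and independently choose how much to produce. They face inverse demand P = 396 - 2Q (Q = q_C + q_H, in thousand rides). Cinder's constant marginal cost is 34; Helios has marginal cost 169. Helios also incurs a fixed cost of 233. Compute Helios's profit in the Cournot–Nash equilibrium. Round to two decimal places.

Cinder's profit: π_C = (396 - 2Q)q_C - (34q_C). Setting ∂π_C/∂q_C = 0: 362 - 4q_C - 2(q_H) = 0.
Helios's profit: π_H = (396 - 2Q)q_H - (169q_H). Setting ∂π_H/∂q_H = 0: 227 - 4q_H - 2(q_C) = 0.
So q_C = (362 - 2q_H)/4 and q_H = (227 - 2q_C)/4.
Solving the pair: q_C = 497/6, q_H = 46/3.
Price P = 396 - 2·(589/6) = 599/3.
Helios's profit: (599/3 - 169)·(46/3) - 233 = 237.2222.

237.22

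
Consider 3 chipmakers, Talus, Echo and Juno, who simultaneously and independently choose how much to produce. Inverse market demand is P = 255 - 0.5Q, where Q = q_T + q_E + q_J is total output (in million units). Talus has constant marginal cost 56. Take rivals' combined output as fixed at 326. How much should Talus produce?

With rivals' combined output fixed at 326, Talus's profit is π_T = (255 - (1/2)·326 - (1/2)q_T)q_T - (56q_T) = (92 - (1/2)q_T)q_T - (56q_T).
∂π_T/∂q_T = 36 - q_T = 0, so q_T = 36.

36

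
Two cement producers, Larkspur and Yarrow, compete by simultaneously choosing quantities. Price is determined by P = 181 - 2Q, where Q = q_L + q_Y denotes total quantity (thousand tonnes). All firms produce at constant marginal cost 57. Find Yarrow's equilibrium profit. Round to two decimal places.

854.22

Each firm earns π_i = (181 - 2Q)q_i - 57q_i.
Setting ∂π_i/∂q_i = 0 with rivals' quantities fixed: 124 - 4q_i - 2q_j = 0.
With identical firms every q_j equals q_i, so q_j = q_i and 124 = 6q_i, giving q_i = 62/3.
Price P = 181 - 2·(124/3) = 295/3.
Yarrow's profit: (295/3 - 57)·(62/3) = 854.2222.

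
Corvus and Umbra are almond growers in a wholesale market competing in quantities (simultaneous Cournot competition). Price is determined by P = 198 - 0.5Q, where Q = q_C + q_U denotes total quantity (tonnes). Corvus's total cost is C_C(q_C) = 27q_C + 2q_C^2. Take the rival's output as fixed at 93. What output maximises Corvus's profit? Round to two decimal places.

With the rival's output fixed at 93, Corvus's profit is π_C = (198 - (1/2)·93 - (1/2)q_C)q_C - (27q_C + 2q_C²) = (303/2 - (1/2)q_C)q_C - (27q_C + 2q_C²).
∂π_C/∂q_C = 249/2 - 5q_C = 0, so q_C = 249/10.

24.90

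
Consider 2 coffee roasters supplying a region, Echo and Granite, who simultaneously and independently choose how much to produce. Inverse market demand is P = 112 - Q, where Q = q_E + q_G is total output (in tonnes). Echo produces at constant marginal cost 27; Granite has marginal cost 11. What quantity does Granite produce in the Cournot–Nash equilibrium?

Echo's profit: π_E = (112 - Q)q_E - (27q_E). Setting ∂π_E/∂q_E = 0: 85 - 2q_E - (q_G) = 0.
Granite's first-order condition: 101 - 2q_G - (q_E) = 0.
Rearranging gives the reaction functions q_E = (85 - q_G)/2 and q_G = (101 - q_E)/2.
Substituting one into the other gives q_E = 23 and q_G = 39.

39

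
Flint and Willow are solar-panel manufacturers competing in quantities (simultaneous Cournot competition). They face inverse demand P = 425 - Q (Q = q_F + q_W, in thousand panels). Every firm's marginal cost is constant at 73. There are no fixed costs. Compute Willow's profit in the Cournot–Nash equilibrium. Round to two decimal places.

13767.11

Each firm earns π_i = (425 - Q)q_i - 73q_i.
Setting ∂π_i/∂q_i = 0 with rivals' quantities fixed: 352 - 2q_i - q_j = 0.
By symmetry each firm produces the same amount; substituting q_j = q_i yields q_i = 352/3.
Price P = 425 - 704/3 = 571/3.
Willow's profit: (571/3 - 73)·(352/3) = 13767.1111.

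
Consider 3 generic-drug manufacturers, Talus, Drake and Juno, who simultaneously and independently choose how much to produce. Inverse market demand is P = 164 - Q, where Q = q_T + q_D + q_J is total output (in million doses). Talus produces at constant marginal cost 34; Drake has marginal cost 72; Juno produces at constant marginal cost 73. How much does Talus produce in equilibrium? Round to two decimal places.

Talus's profit: π_T = (164 - Q)q_T - (34q_T). Setting ∂π_T/∂q_T = 0: 130 - 2q_T - (q_D + q_J) = 0.
Drake's profit: π_D = (164 - Q)q_D - (72q_D). Setting ∂π_D/∂q_D = 0: 92 - 2q_D - (q_T + q_J) = 0.
Juno's profit: π_J = (164 - Q)q_J - (73q_J). Setting ∂π_J/∂q_J = 0: 91 - 2q_J - (q_T + q_D) = 0.
Summing all 3 equations gives 313 − 4Q = 0, hence Q = 313/4.
Back-substituting: q_T = (130 − 313/4) = 207/4, q_D = (92 − 313/4) = 55/4, q_J = (91 − 313/4) = 51/4.

51.75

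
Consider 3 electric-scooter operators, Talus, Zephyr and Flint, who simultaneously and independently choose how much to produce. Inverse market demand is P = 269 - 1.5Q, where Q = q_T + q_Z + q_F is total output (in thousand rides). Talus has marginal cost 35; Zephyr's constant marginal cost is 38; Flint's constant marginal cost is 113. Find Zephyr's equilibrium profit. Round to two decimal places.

Talus's profit: π_T = (269 - 1.5Q)q_T - (35q_T). Setting ∂π_T/∂q_T = 0: 234 - 3q_T - (3/2)(q_Z + q_F) = 0.
Zephyr's profit: π_Z = (269 - 1.5Q)q_Z - (38q_Z). Setting ∂π_Z/∂q_Z = 0: 231 - 3q_Z - (3/2)(q_T + q_F) = 0.
Flint's first-order condition: 156 - 3q_F - (3/2)(q_T + q_Z) = 0.
Adding the 3 first-order conditions: 621 − 6Q = 0, so Q = 207/2.
Back-substituting: q_T = (234 − 621/4)/(3/2) = 105/2, q_Z = (231 − 621/4)/(3/2) = 101/2, q_F = (156 − 621/4)/(3/2) = 1/2.
Price P = 269 - (3/2)·(207/2) = 455/4.
Zephyr's profit: (455/4 - 38)·(101/2) = 3825.3750.

3825.38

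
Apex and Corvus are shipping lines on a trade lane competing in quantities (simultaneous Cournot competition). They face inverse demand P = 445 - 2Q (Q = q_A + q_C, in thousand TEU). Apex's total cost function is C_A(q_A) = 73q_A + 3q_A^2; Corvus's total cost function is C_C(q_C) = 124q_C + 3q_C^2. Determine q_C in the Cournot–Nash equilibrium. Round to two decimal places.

Apex's profit: π_A = (445 - 2Q)q_A - (73q_A + 3q_A²). Setting ∂π_A/∂q_A = 0: 372 - 10q_A - 2(q_C) = 0.
Corvus's first-order condition: 321 - 10q_C - 2(q_A) = 0.
So q_A = (372 - 2q_C)/10 and q_C = (321 - 2q_A)/10.
Solving the pair: q_A = 513/16, q_C = 411/16.

25.69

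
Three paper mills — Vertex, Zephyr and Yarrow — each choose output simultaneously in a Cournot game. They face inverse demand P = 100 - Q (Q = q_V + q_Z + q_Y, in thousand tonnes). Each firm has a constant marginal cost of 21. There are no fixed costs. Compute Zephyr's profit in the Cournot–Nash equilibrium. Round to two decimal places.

390.06

Each firm earns π_i = (100 - Q)q_i - 21q_i.
Setting ∂π_i/∂q_i = 0 with rivals' quantities fixed: 79 - 2q_i - Σ_{j≠i} q_j = 0.
By symmetry each firm produces the same amount; substituting Σ_{j≠i} q_j = 2q_i yields q_i = 79/4.
Price P = 100 - 237/4 = 163/4.
Zephyr's profit: (163/4 - 21)·(79/4) = 390.0625.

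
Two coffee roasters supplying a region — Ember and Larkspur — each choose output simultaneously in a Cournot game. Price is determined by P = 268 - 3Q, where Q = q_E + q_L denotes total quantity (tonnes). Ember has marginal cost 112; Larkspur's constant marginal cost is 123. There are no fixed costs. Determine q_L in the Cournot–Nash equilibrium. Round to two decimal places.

Ember's profit: π_E = (268 - 3Q)q_E - (112q_E). Setting ∂π_E/∂q_E = 0: 156 - 6q_E - 3(q_L) = 0.
Larkspur's first-order condition: 145 - 6q_L - 3(q_E) = 0.
Best responses: q_E = (156 - 3q_L)/6, q_L = (145 - 3q_E)/6.
Solving the pair: q_E = 167/9, q_L = 134/9.

14.89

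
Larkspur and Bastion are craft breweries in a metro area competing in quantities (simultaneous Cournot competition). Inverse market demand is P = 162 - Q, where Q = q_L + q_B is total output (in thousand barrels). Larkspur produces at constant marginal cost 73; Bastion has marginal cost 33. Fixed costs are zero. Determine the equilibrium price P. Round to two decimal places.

Larkspur's profit: π_L = (162 - Q)q_L - (73q_L). Setting ∂π_L/∂q_L = 0: 89 - 2q_L - (q_B) = 0.
Bastion's first-order condition: 129 - 2q_B - (q_L) = 0.
Best responses: q_L = (89 - q_B)/2, q_B = (129 - q_L)/2.
Substituting one into the other gives q_L = 49/3 and q_B = 169/3.
Total output Q = 218/3, so price P = 162 - 218/3 = 268/3.

89.33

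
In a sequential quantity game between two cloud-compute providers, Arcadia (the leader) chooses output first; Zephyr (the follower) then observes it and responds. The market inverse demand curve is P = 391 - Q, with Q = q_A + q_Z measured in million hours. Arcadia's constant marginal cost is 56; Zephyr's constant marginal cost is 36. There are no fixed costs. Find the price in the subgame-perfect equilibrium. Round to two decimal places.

Solve by backward induction. Given q_A, the follower Zephyr maximises π_Z = (391 - q_A - q_Z)q_Z - 36q_Z.
Follower FOC: 355 - q_A - 2q_Z = 0, so q_Z(q_A) = (355 - q_A)/2.
The leader anticipates this reaction. Substituting into P = 391 - Q gives P = 427/2 - (1/2)q_A, so π_A = (427/2 - (1/2)q_A)q_A - 56q_A.
Maximising: ∂π_A/∂q_A = 315/2 - q_A = 0, giving q_A = 315/2.
Then q_Z = (355 - 315/2)/2 = 395/4.
Total output Q = 1025/4, so price P = 391 - 1025/4 = 539/4.

134.75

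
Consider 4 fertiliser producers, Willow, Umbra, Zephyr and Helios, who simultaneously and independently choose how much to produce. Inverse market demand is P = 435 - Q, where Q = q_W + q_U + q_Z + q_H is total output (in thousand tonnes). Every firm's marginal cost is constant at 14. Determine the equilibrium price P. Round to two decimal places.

A representative firm's profit is π_i = q_i(435 - Q) - 14q_i.
Setting ∂π_i/∂q_i = 0 with rivals' quantities fixed: 421 - 2q_i - Σ_{j≠i} q_j = 0.
By symmetry each firm produces the same amount; substituting Σ_{j≠i} q_j = 3q_i yields q_i = 421/5.
Total output Q = 1684/5, so price P = 435 - 1684/5 = 491/5.

98.20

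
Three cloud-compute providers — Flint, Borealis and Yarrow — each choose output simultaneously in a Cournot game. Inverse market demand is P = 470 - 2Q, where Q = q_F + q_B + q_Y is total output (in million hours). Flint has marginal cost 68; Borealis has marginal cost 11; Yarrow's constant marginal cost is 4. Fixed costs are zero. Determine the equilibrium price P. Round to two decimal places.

138.25

Flint's profit: π_F = (470 - 2Q)q_F - (68q_F). Setting ∂π_F/∂q_F = 0: 402 - 4q_F - 2(q_B + q_Y) = 0.
Borealis's first-order condition: 459 - 4q_B - 2(q_F + q_Y) = 0.
Yarrow's first-order condition: 466 - 4q_Y - 2(q_F + q_B) = 0.
Summing all 3 equations gives 1327 − 8Q = 0, hence Q = 1327/8.
Back-substituting: q_F = (402 − 1327/4)/2 = 281/8, q_B = (459 − 1327/4)/2 = 509/8, q_Y = (466 − 1327/4)/2 = 537/8.
Total output Q = 1327/8, so price P = 470 - 2·(1327/8) = 553/4.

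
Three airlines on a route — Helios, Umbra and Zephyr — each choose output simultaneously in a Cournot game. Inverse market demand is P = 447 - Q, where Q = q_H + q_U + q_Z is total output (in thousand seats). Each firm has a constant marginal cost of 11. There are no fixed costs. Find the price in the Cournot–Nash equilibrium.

A representative firm's profit is π_i = q_i(447 - Q) - 11q_i.
First-order condition (treating rivals' output as given): 436 - 2q_i - Σ_{j≠i} q_j = 0.
With identical firms every q_j equals q_i, so Σ_{j≠i} q_j = 2q_i and 436 = 4q_i, giving q_i = 109.
Total output Q = 327, so price P = 447 - 327 = 120.

120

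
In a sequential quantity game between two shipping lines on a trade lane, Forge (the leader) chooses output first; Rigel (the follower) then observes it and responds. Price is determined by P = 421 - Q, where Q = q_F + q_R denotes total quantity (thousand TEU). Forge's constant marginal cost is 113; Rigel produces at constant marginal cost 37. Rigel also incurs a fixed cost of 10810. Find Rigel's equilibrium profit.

7146

Solve by backward induction. Given q_F, the follower Rigel maximises π_R = (421 - q_F - q_R)q_R - 37q_R.
Follower FOC: 384 - q_F - 2q_R = 0, so q_R(q_F) = (384 - q_F)/2.
Forge substitutes q_R(q_F) into its own profit: π_F = q_F(421 - q_F - (384 - q_F)/2) - 113q_F = (229 - (1/2)q_F)q_F - 113q_F.
Leader FOC: 116 - q_F = 0, so q_F = 116.
Then q_R = (384 - 116)/2 = 134.
Price P = 421 - 250 = 171.
Rigel's profit: (171 - 37)·134 - 10810 = 7146.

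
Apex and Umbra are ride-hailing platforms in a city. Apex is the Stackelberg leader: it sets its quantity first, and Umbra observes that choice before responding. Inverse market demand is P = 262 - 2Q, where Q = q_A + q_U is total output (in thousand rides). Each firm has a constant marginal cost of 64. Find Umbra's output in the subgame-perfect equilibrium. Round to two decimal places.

Solve by backward induction. Given q_A, the follower Umbra maximises π_U = (262 - 2q_A - 2q_U)q_U - 64q_U.
∂π_U/∂q_U = 198 - 2q_A - 4q_U = 0 gives the reaction function q_U = (198 - 2q_A)/4.
The leader anticipates this reaction. Substituting into P = 262 - 2Q gives P = 163 - q_A, so π_A = (163 - q_A)q_A - 64q_A.
The leader's first-order condition 99 - 2q_A = 0 yields q_A = 99/2.
Then q_U = (198 - 2·(99/2))/4 = 99/4.

24.75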